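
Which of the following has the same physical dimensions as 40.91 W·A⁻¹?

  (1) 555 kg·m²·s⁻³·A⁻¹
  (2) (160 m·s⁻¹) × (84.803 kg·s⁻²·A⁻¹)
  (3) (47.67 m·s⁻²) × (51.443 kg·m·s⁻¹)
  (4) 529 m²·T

(1)

Reference: W·A⁻¹ = J·s⁻¹·A⁻¹ = kg·m²·s⁻³·A⁻¹.
Each option:
  (1) kg·m²·s⁻³·A⁻¹  ← same
  (2) [m·s⁻¹] · [kg·s⁻²·A⁻¹] = kg·m·s⁻³·A⁻¹
  (3) [m·s⁻²] · [kg·m·s⁻¹] = kg·m²·s⁻³
  (4) T·m² = Wb·m⁻²·m² = kg·m²·s⁻²·A⁻¹
Only (1) matches kg·m²·s⁻³·A⁻¹.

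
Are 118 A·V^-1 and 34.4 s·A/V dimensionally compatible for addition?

Work out the base dimensions of each:
  118 A·V^-1:  A·V⁻¹ = A·(J·C⁻¹)⁻¹ = kg⁻¹·m⁻²·s³·A²
  34.4 s·A/V:  A·s·V⁻¹ = A·s·(J·C⁻¹)⁻¹ = kg⁻¹·m⁻²·s⁴·A²
kg⁻¹·m⁻²·s³·A² ≠ kg⁻¹·m⁻²·s⁴·A², so they cannot be added.

No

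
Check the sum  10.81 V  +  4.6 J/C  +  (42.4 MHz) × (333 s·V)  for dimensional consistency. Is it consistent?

Expand each in SI base units:
  10.81 V:  V = J·C⁻¹ = kg·m²·s⁻³·A⁻¹
  4.6 J/C:  J·C⁻¹ = N·m·(s·A)⁻¹ = kg·m²·s⁻³·A⁻¹
  (42.4 MHz) × (333 s·V):  [s⁻¹] · [kg·m²·s⁻²·A⁻¹] = kg·m²·s⁻³·A⁻¹
Every term reduces to kg·m²·s⁻³·A⁻¹.

Yes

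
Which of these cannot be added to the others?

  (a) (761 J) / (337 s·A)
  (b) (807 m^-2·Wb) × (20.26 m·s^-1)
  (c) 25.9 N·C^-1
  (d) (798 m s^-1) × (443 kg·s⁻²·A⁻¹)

Work out the base dimensions of each:
  (a) [kg·m²·s⁻²] / [s·A] = kg·m²·s⁻³·A⁻¹
  (b) [kg·s⁻²·A⁻¹] · [m·s⁻¹] = kg·m·s⁻³·A⁻¹
  (c) N·C⁻¹ = kg·m·s⁻²·(s·A)⁻¹ = kg·m·s⁻³·A⁻¹
  (d) [m·s⁻¹] · [kg·s⁻²·A⁻¹] = kg·m·s⁻³·A⁻¹
All reduce to kg·m·s⁻³·A⁻¹ except (a), which is kg·m²·s⁻³·A⁻¹.

(a)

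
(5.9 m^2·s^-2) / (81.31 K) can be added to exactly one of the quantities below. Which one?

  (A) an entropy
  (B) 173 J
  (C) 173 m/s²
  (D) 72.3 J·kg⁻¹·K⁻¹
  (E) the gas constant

Reference: [m²·s⁻²] / [K] = m²·s⁻²·K⁻¹.
Each option:
  (A) [entropy] = kg·m²·s⁻²·K⁻¹
  (B) J = N·m = kg·m²·s⁻²
  (C) m·s⁻²
  (D) J·kg⁻¹·K⁻¹ = N·m·kg⁻¹·K⁻¹ = m²·s⁻²·K⁻¹  ← same
  (E) [gas constant] = kg·m²·s⁻²·K⁻¹·mol⁻¹
Only (D) matches m²·s⁻²·K⁻¹.

(D)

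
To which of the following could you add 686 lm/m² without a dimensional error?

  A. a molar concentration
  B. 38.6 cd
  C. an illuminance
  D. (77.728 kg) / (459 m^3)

Reference: lm·m⁻² = cd·m⁻² = m⁻²·cd.
Each option:
  A. [molar concentration] = m⁻³·mol
  B. cd
  C. [illuminance] = m⁻²·cd  ← same
  D. [kg] / [m³] = kg·m⁻³
Only C. matches m⁻²·cd.

C.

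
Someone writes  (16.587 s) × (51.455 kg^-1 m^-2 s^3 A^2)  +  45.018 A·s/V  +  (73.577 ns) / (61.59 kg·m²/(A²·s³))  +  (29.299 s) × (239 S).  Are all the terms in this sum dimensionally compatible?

Yes

Expand each in SI base units:
  (16.587 s) × (51.455 kg^-1 m^-2 s^3 A^2):  [s] · [kg⁻¹·m⁻²·s³·A²] = kg⁻¹·m⁻²·s⁴·A²
  45.018 A·s/V:  A·s·V⁻¹ = A·s·(J·C⁻¹)⁻¹ = kg⁻¹·m⁻²·s⁴·A²
  (73.577 ns) / (61.59 kg·m²/(A²·s³)):  [s] / [kg·m²·s⁻³·A⁻²] = kg⁻¹·m⁻²·s⁴·A²
  (29.299 s) × (239 S):  [s] · [kg⁻¹·m⁻²·s³·A²] = kg⁻¹·m⁻²·s⁴·A²
Every term reduces to kg⁻¹·m⁻²·s⁴·A².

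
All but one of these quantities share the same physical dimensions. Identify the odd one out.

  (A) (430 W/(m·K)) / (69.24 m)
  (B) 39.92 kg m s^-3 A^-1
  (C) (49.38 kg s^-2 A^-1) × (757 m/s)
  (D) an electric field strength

(A)

In SI base units:
  (A) [kg·m·s⁻³·K⁻¹] / [m] = kg·s⁻³·K⁻¹
  (B) kg·m·s⁻³·A⁻¹
  (C) [kg·s⁻²·A⁻¹] · [m·s⁻¹] = kg·m·s⁻³·A⁻¹
  (D) [electric field strength] = kg·m·s⁻³·A⁻¹
All reduce to kg·m·s⁻³·A⁻¹ except (A), which is kg·s⁻³·K⁻¹.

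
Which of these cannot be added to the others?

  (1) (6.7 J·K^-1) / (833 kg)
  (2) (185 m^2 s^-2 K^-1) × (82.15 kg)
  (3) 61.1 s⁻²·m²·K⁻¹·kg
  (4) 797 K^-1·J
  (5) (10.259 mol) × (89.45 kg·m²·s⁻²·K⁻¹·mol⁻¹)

(1)

Reduce each to base SI dimensions:
  (1) [kg·m²·s⁻²·K⁻¹] / [kg] = m²·s⁻²·K⁻¹
  (2) [m²·s⁻²·K⁻¹] · [kg] = kg·m²·s⁻²·K⁻¹
  (3) kg·m²·s⁻²·K⁻¹
  (4) J·K⁻¹ = N·m·K⁻¹ = kg·m²·s⁻²·K⁻¹
  (5) [mol] · [kg·m²·s⁻²·K⁻¹·mol⁻¹] = kg·m²·s⁻²·K⁻¹
All reduce to kg·m²·s⁻²·K⁻¹ except (1), which is m²·s⁻²·K⁻¹.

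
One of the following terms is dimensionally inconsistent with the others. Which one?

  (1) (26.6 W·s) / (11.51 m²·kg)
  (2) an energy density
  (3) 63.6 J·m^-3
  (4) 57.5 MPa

Dimensions:
  (1) [kg·m²·s⁻²] / [kg·m²] = s⁻²
  (2) [energy density] = kg·m⁻¹·s⁻²
  (3) J·m⁻³ = N·m·m⁻³ = kg·m⁻¹·s⁻²
  (4) Pa = N·m⁻² = kg·m⁻¹·s⁻²
All reduce to kg·m⁻¹·s⁻² except (1), which is s⁻².

(1)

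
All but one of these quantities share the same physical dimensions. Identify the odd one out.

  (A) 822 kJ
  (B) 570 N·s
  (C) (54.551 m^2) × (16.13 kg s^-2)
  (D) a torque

In SI base units:
  (A) J = N·m = kg·m²·s⁻²
  (B) N·s = kg·m·s⁻²·s = kg·m·s⁻¹
  (C) [m²] · [kg·s⁻²] = kg·m²·s⁻²
  (D) [torque] = kg·m²·s⁻²
All reduce to kg·m²·s⁻² except (B), which is kg·m·s⁻¹.

(B)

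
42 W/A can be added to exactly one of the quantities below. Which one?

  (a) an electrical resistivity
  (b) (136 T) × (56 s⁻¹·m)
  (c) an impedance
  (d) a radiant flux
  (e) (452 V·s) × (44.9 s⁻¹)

(e)

Reference: W·A⁻¹ = J·s⁻¹·A⁻¹ = kg·m²·s⁻³·A⁻¹.
Each option:
  (a) [electrical resistivity] = kg·m³·s⁻³·A⁻²
  (b) [kg·s⁻²·A⁻¹] · [m·s⁻¹] = kg·m·s⁻³·A⁻¹
  (c) [impedance] = kg·m²·s⁻³·A⁻²
  (d) [radiant flux] = kg·m²·s⁻³
  (e) [kg·m²·s⁻²·A⁻¹] · [s⁻¹] = kg·m²·s⁻³·A⁻¹  ← same
Only (e) matches kg·m²·s⁻³·A⁻¹.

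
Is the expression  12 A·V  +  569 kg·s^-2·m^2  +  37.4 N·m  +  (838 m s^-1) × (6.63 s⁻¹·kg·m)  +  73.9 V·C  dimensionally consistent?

No

Expand each in SI base units:
  12 A·V:  V·A = J·C⁻¹·A = kg·m²·s⁻³
  569 kg·s^-2·m^2:  kg·m²·s⁻²
  37.4 N·m:  N·m = kg·m·s⁻²·m = kg·m²·s⁻²
  (838 m s^-1) × (6.63 s⁻¹·kg·m):  [m·s⁻¹] · [kg·m·s⁻¹] = kg·m²·s⁻²
  73.9 V·C:  C·V = s·A·J·C⁻¹ = kg·m²·s⁻²
The terms do not share a single dimension (kg·m²·s⁻² vs kg·m²·s⁻³).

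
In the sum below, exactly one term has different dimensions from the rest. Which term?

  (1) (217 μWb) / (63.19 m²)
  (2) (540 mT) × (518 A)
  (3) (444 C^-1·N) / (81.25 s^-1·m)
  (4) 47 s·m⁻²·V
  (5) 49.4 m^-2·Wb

Reduce each to base SI dimensions:
  (1) [kg·m²·s⁻²·A⁻¹] / [m²] = kg·s⁻²·A⁻¹
  (2) [kg·s⁻²·A⁻¹] · [A] = kg·s⁻²
  (3) [kg·m·s⁻³·A⁻¹] / [m·s⁻¹] = kg·s⁻²·A⁻¹
  (4) V·s·m⁻² = J·C⁻¹·s·m⁻² = kg·s⁻²·A⁻¹
  (5) Wb·m⁻² = V·s·m⁻² = kg·s⁻²·A⁻¹
All reduce to kg·s⁻²·A⁻¹ except (2), which is kg·s⁻².

(2)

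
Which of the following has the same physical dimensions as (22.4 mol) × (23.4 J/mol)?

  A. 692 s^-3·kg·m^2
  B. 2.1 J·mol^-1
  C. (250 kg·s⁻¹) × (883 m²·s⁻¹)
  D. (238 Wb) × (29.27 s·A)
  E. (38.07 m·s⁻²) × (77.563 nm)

Reference: [mol] · [kg·m²·s⁻²·mol⁻¹] = kg·m²·s⁻².
Each option:
  A. kg·m²·s⁻³
  B. J·mol⁻¹ = N·m·mol⁻¹ = kg·m²·s⁻²·mol⁻¹
  C. [kg·s⁻¹] · [m²·s⁻¹] = kg·m²·s⁻²  ← same
  D. [kg·m²·s⁻²·A⁻¹] · [s·A] = kg·m²·s⁻¹
  E. [m·s⁻²] · [m] = m²·s⁻²
Only C. matches kg·m²·s⁻².

C.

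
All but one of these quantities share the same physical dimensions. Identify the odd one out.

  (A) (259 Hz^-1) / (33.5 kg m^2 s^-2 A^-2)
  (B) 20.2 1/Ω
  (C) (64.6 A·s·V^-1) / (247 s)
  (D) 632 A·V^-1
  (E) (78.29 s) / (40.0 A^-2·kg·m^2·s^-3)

(E)

In SI base units:
  (A) [s] / [kg·m²·s⁻²·A⁻²] = kg⁻¹·m⁻²·s³·A²
  (B) Ω⁻¹ = (V·A⁻¹)⁻¹ = kg⁻¹·m⁻²·s³·A²
  (C) [kg⁻¹·m⁻²·s⁴·A²] / [s] = kg⁻¹·m⁻²·s³·A²
  (D) A·V⁻¹ = A·(J·C⁻¹)⁻¹ = kg⁻¹·m⁻²·s³·A²
  (E) [s] / [kg·m²·s⁻³·A⁻²] = kg⁻¹·m⁻²·s⁴·A²
All reduce to kg⁻¹·m⁻²·s³·A² except (E), which is kg⁻¹·m⁻²·s⁴·A².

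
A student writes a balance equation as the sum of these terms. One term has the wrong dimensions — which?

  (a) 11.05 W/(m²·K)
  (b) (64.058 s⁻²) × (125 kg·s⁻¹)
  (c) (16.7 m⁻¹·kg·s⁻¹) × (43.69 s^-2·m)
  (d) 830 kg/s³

In SI base units:
  (a) W·m⁻²·K⁻¹ = J·s⁻¹·m⁻²·K⁻¹ = kg·s⁻³·K⁻¹
  (b) [s⁻²] · [kg·s⁻¹] = kg·s⁻³
  (c) [kg·m⁻¹·s⁻¹] · [m·s⁻²] = kg·s⁻³
  (d) kg·s⁻³
All reduce to kg·s⁻³ except (a), which is kg·s⁻³·K⁻¹.

(a)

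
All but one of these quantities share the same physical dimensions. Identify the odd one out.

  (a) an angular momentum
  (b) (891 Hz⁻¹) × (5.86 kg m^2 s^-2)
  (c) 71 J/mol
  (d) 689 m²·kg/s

(c)

Expand each in SI base units:
  (a) [angular momentum] = kg·m²·s⁻¹
  (b) [s] · [kg·m²·s⁻²] = kg·m²·s⁻¹
  (c) J·mol⁻¹ = N·m·mol⁻¹ = kg·m²·s⁻²·mol⁻¹
  (d) kg·m²·s⁻¹
All reduce to kg·m²·s⁻¹ except (c), which is kg·m²·s⁻²·mol⁻¹.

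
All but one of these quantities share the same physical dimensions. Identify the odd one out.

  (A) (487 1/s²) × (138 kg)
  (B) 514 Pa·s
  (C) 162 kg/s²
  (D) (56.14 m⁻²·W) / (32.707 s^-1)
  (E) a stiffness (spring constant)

Reduce each to base SI dimensions:
  (A) [s⁻²] · [kg] = kg·s⁻²
  (B) Pa·s = N·m⁻²·s = kg·m⁻¹·s⁻¹
  (C) kg·s⁻²
  (D) [kg·s⁻³] / [s⁻¹] = kg·s⁻²
  (E) [stiffness (spring constant)] = kg·s⁻²
All reduce to kg·s⁻² except (B), which is kg·m⁻¹·s⁻¹.

(B)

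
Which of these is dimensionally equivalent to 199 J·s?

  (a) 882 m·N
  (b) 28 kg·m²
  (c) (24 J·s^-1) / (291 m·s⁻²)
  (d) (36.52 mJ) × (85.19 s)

(d)

Reference: J·s = N·m·s = kg·m²·s⁻¹.
Each option:
  (a) N·m = kg·m·s⁻²·m = kg·m²·s⁻²
  (b) kg·m²
  (c) [kg·m²·s⁻³] / [m·s⁻²] = kg·m·s⁻¹
  (d) [kg·m²·s⁻²] · [s] = kg·m²·s⁻¹  ← same
Only (d) matches kg·m²·s⁻¹.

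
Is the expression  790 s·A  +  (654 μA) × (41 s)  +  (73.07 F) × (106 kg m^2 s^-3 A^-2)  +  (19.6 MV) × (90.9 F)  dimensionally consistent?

Expand each in SI base units:
  790 s·A:  A·s = s·A
  (654 μA) × (41 s):  [A] · [s] = s·A
  (73.07 F) × (106 kg m^2 s^-3 A^-2):  [kg⁻¹·m⁻²·s⁴·A²] · [kg·m²·s⁻³·A⁻²] = s
  (19.6 MV) × (90.9 F):  [kg·m²·s⁻³·A⁻¹] · [kg⁻¹·m⁻²·s⁴·A²] = s·A
The terms do not share a single dimension (s vs s·A).

No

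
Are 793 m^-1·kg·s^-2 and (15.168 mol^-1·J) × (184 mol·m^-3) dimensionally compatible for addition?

Yes

Dimensions:
  793 m^-1·kg·s^-2:  kg·m⁻¹·s⁻²
  (15.168 mol^-1·J) × (184 mol·m^-3):  [kg·m²·s⁻²·mol⁻¹] · [m⁻³·mol] = kg·m⁻¹·s⁻²
Both are kg·m⁻¹·s⁻², so they have the same dimensions and can be added.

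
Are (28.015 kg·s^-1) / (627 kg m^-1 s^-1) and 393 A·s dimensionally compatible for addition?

No

Dimensions:
  (28.015 kg·s^-1) / (627 kg m^-1 s^-1):  [kg·s⁻¹] / [kg·m⁻¹·s⁻¹] = m
  393 A·s:  A·s = s·A
m ≠ s·A, so they cannot be added.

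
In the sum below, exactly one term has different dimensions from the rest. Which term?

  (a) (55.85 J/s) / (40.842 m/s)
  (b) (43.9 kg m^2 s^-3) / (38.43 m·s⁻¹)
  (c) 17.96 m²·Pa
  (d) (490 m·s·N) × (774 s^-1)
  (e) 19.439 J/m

Expand each in SI base units:
  (a) [kg·m²·s⁻³] / [m·s⁻¹] = kg·m·s⁻²
  (b) [kg·m²·s⁻³] / [m·s⁻¹] = kg·m·s⁻²
  (c) Pa·m² = N·m⁻²·m² = kg·m·s⁻²
  (d) [kg·m²·s⁻¹] · [s⁻¹] = kg·m²·s⁻²
  (e) J·m⁻¹ = N·m·m⁻¹ = kg·m·s⁻²
All reduce to kg·m·s⁻² except (d), which is kg·m²·s⁻².

(d)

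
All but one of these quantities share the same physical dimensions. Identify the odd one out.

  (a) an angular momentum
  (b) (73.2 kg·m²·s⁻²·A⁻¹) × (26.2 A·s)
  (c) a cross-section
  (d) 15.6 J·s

(c)

Dimensions:
  (a) [angular momentum] = kg·m²·s⁻¹
  (b) [kg·m²·s⁻²·A⁻¹] · [s·A] = kg·m²·s⁻¹
  (c) [cross-section] = m²
  (d) J·s = N·m·s = kg·m²·s⁻¹
All reduce to kg·m²·s⁻¹ except (c), which is m².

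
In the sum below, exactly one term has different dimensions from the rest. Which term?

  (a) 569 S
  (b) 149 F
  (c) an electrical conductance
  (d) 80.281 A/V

(b)

In SI base units:
  (a) S = Ω⁻¹ = kg⁻¹·m⁻²·s³·A²
  (b) F = C·V⁻¹ = kg⁻¹·m⁻²·s⁴·A²
  (c) [electrical conductance] = kg⁻¹·m⁻²·s³·A²
  (d) A·V⁻¹ = A·(J·C⁻¹)⁻¹ = kg⁻¹·m⁻²·s³·A²
All reduce to kg⁻¹·m⁻²·s³·A² except (b), which is kg⁻¹·m⁻²·s⁴·A².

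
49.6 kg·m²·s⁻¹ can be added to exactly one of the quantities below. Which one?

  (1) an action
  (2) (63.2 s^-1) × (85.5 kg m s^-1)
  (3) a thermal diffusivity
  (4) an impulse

(1)

Reference: kg·m²·s⁻¹.
Each option:
  (1) [action] = kg·m²·s⁻¹  ← same
  (2) [s⁻¹] · [kg·m·s⁻¹] = kg·m·s⁻²
  (3) [thermal diffusivity] = m²·s⁻¹
  (4) [impulse] = kg·m·s⁻¹
Only (1) matches kg·m²·s⁻¹.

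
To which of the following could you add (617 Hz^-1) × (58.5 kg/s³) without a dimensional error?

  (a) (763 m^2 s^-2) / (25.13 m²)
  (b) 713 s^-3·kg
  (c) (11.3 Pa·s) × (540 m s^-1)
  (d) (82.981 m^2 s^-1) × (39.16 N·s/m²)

Reference: [s] · [kg·s⁻³] = kg·s⁻².
Each option:
  (a) [m²·s⁻²] / [m²] = s⁻²
  (b) kg·s⁻³
  (c) [kg·m⁻¹·s⁻¹] · [m·s⁻¹] = kg·s⁻²  ← same
  (d) [m²·s⁻¹] · [kg·m⁻¹·s⁻¹] = kg·m·s⁻²
Only (c) matches kg·s⁻².

(c)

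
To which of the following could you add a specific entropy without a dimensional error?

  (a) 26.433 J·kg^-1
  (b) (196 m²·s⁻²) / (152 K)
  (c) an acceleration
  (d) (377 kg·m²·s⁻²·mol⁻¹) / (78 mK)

Reference: [specific entropy] = m²·s⁻²·K⁻¹.
Each option:
  (a) J·kg⁻¹ = N·m·kg⁻¹ = m²·s⁻²
  (b) [m²·s⁻²] / [K] = m²·s⁻²·K⁻¹  ← same
  (c) [acceleration] = m·s⁻²
  (d) [kg·m²·s⁻²·mol⁻¹] / [K] = kg·m²·s⁻²·K⁻¹·mol⁻¹
Only (b) matches m²·s⁻²·K⁻¹.

(b)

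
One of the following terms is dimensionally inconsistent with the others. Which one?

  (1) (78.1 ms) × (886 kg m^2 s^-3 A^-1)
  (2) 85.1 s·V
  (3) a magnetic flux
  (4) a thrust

Work out the base dimensions of each:
  (1) [s] · [kg·m²·s⁻³·A⁻¹] = kg·m²·s⁻²·A⁻¹
  (2) V·s = J·C⁻¹·s = kg·m²·s⁻²·A⁻¹
  (3) [magnetic flux] = kg·m²·s⁻²·A⁻¹
  (4) [thrust] = kg·m·s⁻²
All reduce to kg·m²·s⁻²·A⁻¹ except (4), which is kg·m·s⁻².

(4)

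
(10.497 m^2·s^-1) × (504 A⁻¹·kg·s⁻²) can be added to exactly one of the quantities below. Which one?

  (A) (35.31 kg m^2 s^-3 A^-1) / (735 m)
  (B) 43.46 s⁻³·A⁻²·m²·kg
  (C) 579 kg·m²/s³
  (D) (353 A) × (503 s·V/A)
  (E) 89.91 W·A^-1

Reference: [m²·s⁻¹] · [kg·s⁻²·A⁻¹] = kg·m²·s⁻³·A⁻¹.
Each option:
  (A) [kg·m²·s⁻³·A⁻¹] / [m] = kg·m·s⁻³·A⁻¹
  (B) kg·m²·s⁻³·A⁻²
  (C) kg·m²·s⁻³
  (D) [A] · [kg·m²·s⁻²·A⁻²] = kg·m²·s⁻²·A⁻¹
  (E) W·A⁻¹ = J·s⁻¹·A⁻¹ = kg·m²·s⁻³·A⁻¹  ← same
Only (E) matches kg·m²·s⁻³·A⁻¹.

(E)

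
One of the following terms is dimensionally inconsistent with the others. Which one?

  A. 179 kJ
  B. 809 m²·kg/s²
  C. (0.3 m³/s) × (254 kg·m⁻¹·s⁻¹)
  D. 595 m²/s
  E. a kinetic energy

Work out the base dimensions of each:
  A. J = N·m = kg·m²·s⁻²
  B. kg·m²·s⁻²
  C. [m³·s⁻¹] · [kg·m⁻¹·s⁻¹] = kg·m²·s⁻²
  D. m²·s⁻¹
  E. [kinetic energy] = kg·m²·s⁻²
All reduce to kg·m²·s⁻² except D., which is m²·s⁻¹.

D.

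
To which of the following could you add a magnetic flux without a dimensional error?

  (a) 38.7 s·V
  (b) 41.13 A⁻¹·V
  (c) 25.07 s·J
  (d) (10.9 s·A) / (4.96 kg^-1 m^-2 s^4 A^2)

Reference: [magnetic flux] = kg·m²·s⁻²·A⁻¹.
Each option:
  (a) V·s = J·C⁻¹·s = kg·m²·s⁻²·A⁻¹  ← same
  (b) V·A⁻¹ = J·C⁻¹·A⁻¹ = kg·m²·s⁻³·A⁻²
  (c) J·s = N·m·s = kg·m²·s⁻¹
  (d) [s·A] / [kg⁻¹·m⁻²·s⁴·A²] = kg·m²·s⁻³·A⁻¹
Only (a) matches kg·m²·s⁻²·A⁻¹.

(a)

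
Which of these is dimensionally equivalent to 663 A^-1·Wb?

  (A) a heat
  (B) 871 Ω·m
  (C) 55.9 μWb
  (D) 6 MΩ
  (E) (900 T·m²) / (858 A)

(E)

Reference: Wb·A⁻¹ = V·s·A⁻¹ = kg·m²·s⁻²·A⁻².
Each option:
  (A) [heat] = kg·m²·s⁻²
  (B) Ω·m = V·A⁻¹·m = kg·m³·s⁻³·A⁻²
  (C) Wb = V·s = kg·m²·s⁻²·A⁻¹
  (D) Ω = V·A⁻¹ = kg·m²·s⁻³·A⁻²
  (E) [kg·m²·s⁻²·A⁻¹] / [A] = kg·m²·s⁻²·A⁻²  ← same
Only (E) matches kg·m²·s⁻²·A⁻².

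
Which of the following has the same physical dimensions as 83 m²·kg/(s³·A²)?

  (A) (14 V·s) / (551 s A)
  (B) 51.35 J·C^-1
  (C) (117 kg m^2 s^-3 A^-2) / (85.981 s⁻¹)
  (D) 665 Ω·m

Reference: kg·m²·s⁻³·A⁻².
Each option:
  (A) [kg·m²·s⁻²·A⁻¹] / [s·A] = kg·m²·s⁻³·A⁻²  ← same
  (B) J·C⁻¹ = N·m·(s·A)⁻¹ = kg·m²·s⁻³·A⁻¹
  (C) [kg·m²·s⁻³·A⁻²] / [s⁻¹] = kg·m²·s⁻²·A⁻²
  (D) Ω·m = V·A⁻¹·m = kg·m³·s⁻³·A⁻²
Only (A) matches kg·m²·s⁻³·A⁻².

(A)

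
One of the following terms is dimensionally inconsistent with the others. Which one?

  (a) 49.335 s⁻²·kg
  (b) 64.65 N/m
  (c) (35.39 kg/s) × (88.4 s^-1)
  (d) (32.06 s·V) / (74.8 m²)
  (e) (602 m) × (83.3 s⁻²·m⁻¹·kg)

(d)

Reduce each to base SI dimensions:
  (a) kg·s⁻²
  (b) N·m⁻¹ = kg·m·s⁻²·m⁻¹ = kg·s⁻²
  (c) [kg·s⁻¹] · [s⁻¹] = kg·s⁻²
  (d) [kg·m²·s⁻²·A⁻¹] / [m²] = kg·s⁻²·A⁻¹
  (e) [m] · [kg·m⁻¹·s⁻²] = kg·s⁻²
All reduce to kg·s⁻² except (d), which is kg·s⁻²·A⁻¹.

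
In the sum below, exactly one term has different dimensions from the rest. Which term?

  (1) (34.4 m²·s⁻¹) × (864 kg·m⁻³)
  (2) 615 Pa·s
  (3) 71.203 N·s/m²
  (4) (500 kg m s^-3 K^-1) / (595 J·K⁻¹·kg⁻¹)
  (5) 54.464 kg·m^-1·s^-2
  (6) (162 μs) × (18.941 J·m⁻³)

In SI base units:
  (1) [m²·s⁻¹] · [kg·m⁻³] = kg·m⁻¹·s⁻¹
  (2) Pa·s = N·m⁻²·s = kg·m⁻¹·s⁻¹
  (3) N·s·m⁻² = kg·m·s⁻²·s·m⁻² = kg·m⁻¹·s⁻¹
  (4) [kg·m·s⁻³·K⁻¹] / [m²·s⁻²·K⁻¹] = kg·m⁻¹·s⁻¹
  (5) kg·m⁻¹·s⁻²
  (6) [s] · [kg·m⁻¹·s⁻²] = kg·m⁻¹·s⁻¹
All reduce to kg·m⁻¹·s⁻¹ except (5), which is kg·m⁻¹·s⁻².

(5)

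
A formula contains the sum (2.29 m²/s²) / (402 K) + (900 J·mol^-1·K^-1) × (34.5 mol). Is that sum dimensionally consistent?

Work out the base dimensions of each:
  (2.29 m²/s²) / (402 K):  [m²·s⁻²] / [K] = m²·s⁻²·K⁻¹
  (900 J·mol^-1·K^-1) × (34.5 mol):  [kg·m²·s⁻²·K⁻¹·mol⁻¹] · [mol] = kg·m²·s⁻²·K⁻¹
m²·s⁻²·K⁻¹ ≠ kg·m²·s⁻²·K⁻¹, so they cannot be added.

No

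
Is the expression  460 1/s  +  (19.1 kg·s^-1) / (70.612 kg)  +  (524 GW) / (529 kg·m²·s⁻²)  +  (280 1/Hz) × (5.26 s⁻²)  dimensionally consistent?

Yes

Expand each in SI base units:
  460 1/s:  s⁻¹
  (19.1 kg·s^-1) / (70.612 kg):  [kg·s⁻¹] / [kg] = s⁻¹
  (524 GW) / (529 kg·m²·s⁻²):  [kg·m²·s⁻³] / [kg·m²·s⁻²] = s⁻¹
  (280 1/Hz) × (5.26 s⁻²):  [s] · [s⁻²] = s⁻¹
Every term reduces to s⁻¹.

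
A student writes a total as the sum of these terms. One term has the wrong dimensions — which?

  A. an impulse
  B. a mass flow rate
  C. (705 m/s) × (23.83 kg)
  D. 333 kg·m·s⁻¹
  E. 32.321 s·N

B.

Reduce each to base SI dimensions:
  A. [impulse] = kg·m·s⁻¹
  B. [mass flow rate] = kg·s⁻¹
  C. [m·s⁻¹] · [kg] = kg·m·s⁻¹
  D. kg·m·s⁻¹
  E. N·s = kg·m·s⁻²·s = kg·m·s⁻¹
All reduce to kg·m·s⁻¹ except B., which is kg·s⁻¹.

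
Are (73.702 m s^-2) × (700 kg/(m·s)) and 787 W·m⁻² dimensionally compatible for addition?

Yes

Work out the base dimensions of each:
  (73.702 m s^-2) × (700 kg/(m·s)):  [m·s⁻²] · [kg·m⁻¹·s⁻¹] = kg·s⁻³
  787 W·m⁻²:  W·m⁻² = J·s⁻¹·m⁻² = kg·s⁻³
Both are kg·s⁻³, so they have the same dimensions and can be added.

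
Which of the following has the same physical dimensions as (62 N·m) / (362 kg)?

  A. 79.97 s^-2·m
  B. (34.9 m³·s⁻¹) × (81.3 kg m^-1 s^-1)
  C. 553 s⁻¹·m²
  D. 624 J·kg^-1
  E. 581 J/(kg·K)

Reference: [kg·m²·s⁻²] / [kg] = m²·s⁻².
Each option:
  A. m·s⁻²
  B. [m³·s⁻¹] · [kg·m⁻¹·s⁻¹] = kg·m²·s⁻²
  C. m²·s⁻¹
  D. J·kg⁻¹ = N·m·kg⁻¹ = m²·s⁻²  ← same
  E. J·kg⁻¹·K⁻¹ = N·m·kg⁻¹·K⁻¹ = m²·s⁻²·K⁻¹
Only D. matches m²·s⁻².

D.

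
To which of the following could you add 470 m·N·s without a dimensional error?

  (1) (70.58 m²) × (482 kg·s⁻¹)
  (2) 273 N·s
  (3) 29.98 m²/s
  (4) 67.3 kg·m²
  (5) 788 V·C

(1)

Reference: N·m·s = kg·m·s⁻²·m·s = kg·m²·s⁻¹.
Each option:
  (1) [m²] · [kg·s⁻¹] = kg·m²·s⁻¹  ← same
  (2) N·s = kg·m·s⁻²·s = kg·m·s⁻¹
  (3) m²·s⁻¹
  (4) kg·m²
  (5) C·V = s·A·J·C⁻¹ = kg·m²·s⁻²
Only (1) matches kg·m²·s⁻¹.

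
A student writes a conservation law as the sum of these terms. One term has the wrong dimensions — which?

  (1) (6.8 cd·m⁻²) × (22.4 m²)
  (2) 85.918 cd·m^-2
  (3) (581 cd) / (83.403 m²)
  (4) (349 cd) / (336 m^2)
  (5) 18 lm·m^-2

Work out the base dimensions of each:
  (1) [m⁻²·cd] · [m²] = cd
  (2) cd·m⁻² = m⁻²·cd
  (3) [cd] / [m²] = m⁻²·cd
  (4) [cd] / [m²] = m⁻²·cd
  (5) lm·m⁻² = cd·m⁻² = m⁻²·cd
All reduce to m⁻²·cd except (1), which is cd.

(1)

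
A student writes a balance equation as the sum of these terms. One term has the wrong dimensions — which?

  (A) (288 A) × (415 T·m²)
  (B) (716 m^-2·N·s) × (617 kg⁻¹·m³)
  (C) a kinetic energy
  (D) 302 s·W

(B)

Dimensions:
  (A) [A] · [kg·m²·s⁻²·A⁻¹] = kg·m²·s⁻²
  (B) [kg·m⁻¹·s⁻¹] · [kg⁻¹·m³] = m²·s⁻¹
  (C) [kinetic energy] = kg·m²·s⁻²
  (D) W·s = J·s⁻¹·s = kg·m²·s⁻²
All reduce to kg·m²·s⁻² except (B), which is m²·s⁻¹.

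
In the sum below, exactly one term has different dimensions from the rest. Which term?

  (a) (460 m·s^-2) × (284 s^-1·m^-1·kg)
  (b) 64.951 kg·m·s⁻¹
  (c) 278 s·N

Work out the base dimensions of each:
  (a) [m·s⁻²] · [kg·m⁻¹·s⁻¹] = kg·s⁻³
  (b) kg·m·s⁻¹
  (c) N·s = kg·m·s⁻²·s = kg·m·s⁻¹
All reduce to kg·m·s⁻¹ except (a), which is kg·s⁻³.

(a)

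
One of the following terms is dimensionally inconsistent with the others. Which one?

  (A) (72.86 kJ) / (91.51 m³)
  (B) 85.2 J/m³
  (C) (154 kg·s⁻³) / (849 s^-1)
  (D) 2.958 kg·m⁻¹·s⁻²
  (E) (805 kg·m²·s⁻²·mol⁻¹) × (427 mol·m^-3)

Work out the base dimensions of each:
  (A) [kg·m²·s⁻²] / [m³] = kg·m⁻¹·s⁻²
  (B) J·m⁻³ = N·m·m⁻³ = kg·m⁻¹·s⁻²
  (C) [kg·s⁻³] / [s⁻¹] = kg·s⁻²
  (D) kg·m⁻¹·s⁻²
  (E) [kg·m²·s⁻²·mol⁻¹] · [m⁻³·mol] = kg·m⁻¹·s⁻²
All reduce to kg·m⁻¹·s⁻² except (C), which is kg·s⁻².

(C)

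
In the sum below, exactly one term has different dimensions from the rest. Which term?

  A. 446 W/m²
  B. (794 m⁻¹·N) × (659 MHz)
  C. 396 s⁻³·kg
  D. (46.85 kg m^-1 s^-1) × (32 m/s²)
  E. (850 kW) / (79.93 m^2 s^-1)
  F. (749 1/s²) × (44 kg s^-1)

Expand each in SI base units:
  A. W·m⁻² = J·s⁻¹·m⁻² = kg·s⁻³
  B. [kg·s⁻²] · [s⁻¹] = kg·s⁻³
  C. kg·s⁻³
  D. [kg·m⁻¹·s⁻¹] · [m·s⁻²] = kg·s⁻³
  E. [kg·m²·s⁻³] / [m²·s⁻¹] = kg·s⁻²
  F. [s⁻²] · [kg·s⁻¹] = kg·s⁻³
All reduce to kg·s⁻³ except E., which is kg·s⁻².

E.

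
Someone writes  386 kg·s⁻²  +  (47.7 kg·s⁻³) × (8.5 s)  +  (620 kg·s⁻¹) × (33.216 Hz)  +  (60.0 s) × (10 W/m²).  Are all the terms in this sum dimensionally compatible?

Reduce each to base SI dimensions:
  386 kg·s⁻²:  kg·s⁻²
  (47.7 kg·s⁻³) × (8.5 s):  [kg·s⁻³] · [s] = kg·s⁻²
  (620 kg·s⁻¹) × (33.216 Hz):  [kg·s⁻¹] · [s⁻¹] = kg·s⁻²
  (60.0 s) × (10 W/m²):  [s] · [kg·s⁻³] = kg·s⁻²
Every term reduces to kg·s⁻².

Yes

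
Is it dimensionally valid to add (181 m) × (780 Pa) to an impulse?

Dimensions:
  (181 m) × (780 Pa):  [m] · [kg·m⁻¹·s⁻²] = kg·s⁻²
  an impulse:  [impulse] = kg·m·s⁻¹
kg·s⁻² ≠ kg·m·s⁻¹, so they cannot be added.

No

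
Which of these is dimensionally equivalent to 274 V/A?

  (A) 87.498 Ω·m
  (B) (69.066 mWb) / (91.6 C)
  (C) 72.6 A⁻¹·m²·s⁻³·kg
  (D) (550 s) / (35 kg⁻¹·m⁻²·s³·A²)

Reference: V·A⁻¹ = J·C⁻¹·A⁻¹ = kg·m²·s⁻³·A⁻².
Each option:
  (A) Ω·m = V·A⁻¹·m = kg·m³·s⁻³·A⁻²
  (B) [kg·m²·s⁻²·A⁻¹] / [s·A] = kg·m²·s⁻³·A⁻²  ← same
  (C) kg·m²·s⁻³·A⁻¹
  (D) [s] / [kg⁻¹·m⁻²·s³·A²] = kg·m²·s⁻²·A⁻²
Only (B) matches kg·m²·s⁻³·A⁻².

(B)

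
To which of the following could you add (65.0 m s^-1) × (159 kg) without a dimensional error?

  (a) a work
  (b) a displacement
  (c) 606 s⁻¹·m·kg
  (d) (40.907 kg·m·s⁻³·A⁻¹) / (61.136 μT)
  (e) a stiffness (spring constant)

Reference: [m·s⁻¹] · [kg] = kg·m·s⁻¹.
Each option:
  (a) [work] = kg·m²·s⁻²
  (b) [displacement] = m
  (c) kg·m·s⁻¹  ← same
  (d) [kg·m·s⁻³·A⁻¹] / [kg·s⁻²·A⁻¹] = m·s⁻¹
  (e) [stiffness (spring constant)] = kg·s⁻²
Only (c) matches kg·m·s⁻¹.

(c)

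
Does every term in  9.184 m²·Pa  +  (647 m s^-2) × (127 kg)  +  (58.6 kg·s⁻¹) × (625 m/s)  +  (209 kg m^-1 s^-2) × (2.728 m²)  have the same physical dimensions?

Expand each in SI base units:
  9.184 m²·Pa:  Pa·m² = N·m⁻²·m² = kg·m·s⁻²
  (647 m s^-2) × (127 kg):  [m·s⁻²] · [kg] = kg·m·s⁻²
  (58.6 kg·s⁻¹) × (625 m/s):  [kg·s⁻¹] · [m·s⁻¹] = kg·m·s⁻²
  (209 kg m^-1 s^-2) × (2.728 m²):  [kg·m⁻¹·s⁻²] · [m²] = kg·m·s⁻²
Every term reduces to kg·m·s⁻².

Yes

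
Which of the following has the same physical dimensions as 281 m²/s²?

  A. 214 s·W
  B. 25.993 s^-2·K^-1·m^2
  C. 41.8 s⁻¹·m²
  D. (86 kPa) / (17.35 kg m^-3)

D.

Reference: m²·s⁻².
Each option:
  A. W·s = J·s⁻¹·s = kg·m²·s⁻²
  B. m²·s⁻²·K⁻¹
  C. m²·s⁻¹
  D. [kg·m⁻¹·s⁻²] / [kg·m⁻³] = m²·s⁻²  ← same
Only D. matches m²·s⁻².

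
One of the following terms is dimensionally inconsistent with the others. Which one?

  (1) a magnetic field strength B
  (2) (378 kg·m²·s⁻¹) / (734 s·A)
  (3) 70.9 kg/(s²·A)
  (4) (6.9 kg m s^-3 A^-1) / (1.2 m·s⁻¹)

(2)

Expand each in SI base units:
  (1) [magnetic field strength B] = kg·s⁻²·A⁻¹
  (2) [kg·m²·s⁻¹] / [s·A] = kg·m²·s⁻²·A⁻¹
  (3) kg·s⁻²·A⁻¹
  (4) [kg·m·s⁻³·A⁻¹] / [m·s⁻¹] = kg·s⁻²·A⁻¹
All reduce to kg·s⁻²·A⁻¹ except (2), which is kg·m²·s⁻²·A⁻¹.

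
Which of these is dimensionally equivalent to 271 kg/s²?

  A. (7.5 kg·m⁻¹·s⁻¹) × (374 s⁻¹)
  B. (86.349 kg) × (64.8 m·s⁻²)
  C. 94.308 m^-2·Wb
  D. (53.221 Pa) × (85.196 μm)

Reference: kg·s⁻².
Each option:
  A. [kg·m⁻¹·s⁻¹] · [s⁻¹] = kg·m⁻¹·s⁻²
  B. [kg] · [m·s⁻²] = kg·m·s⁻²
  C. Wb·m⁻² = V·s·m⁻² = kg·s⁻²·A⁻¹
  D. [kg·m⁻¹·s⁻²] · [m] = kg·s⁻²  ← same
Only D. matches kg·s⁻².

D.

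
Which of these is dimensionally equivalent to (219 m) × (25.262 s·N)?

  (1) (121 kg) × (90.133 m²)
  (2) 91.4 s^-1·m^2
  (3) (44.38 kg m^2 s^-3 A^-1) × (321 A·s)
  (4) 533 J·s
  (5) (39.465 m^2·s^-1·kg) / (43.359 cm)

(4)

Reference: [m] · [kg·m·s⁻¹] = kg·m²·s⁻¹.
Each option:
  (1) [kg] · [m²] = kg·m²
  (2) m²·s⁻¹
  (3) [kg·m²·s⁻³·A⁻¹] · [s·A] = kg·m²·s⁻²
  (4) J·s = N·m·s = kg·m²·s⁻¹  ← same
  (5) [kg·m²·s⁻¹] / [m] = kg·m·s⁻¹
Only (4) matches kg·m²·s⁻¹.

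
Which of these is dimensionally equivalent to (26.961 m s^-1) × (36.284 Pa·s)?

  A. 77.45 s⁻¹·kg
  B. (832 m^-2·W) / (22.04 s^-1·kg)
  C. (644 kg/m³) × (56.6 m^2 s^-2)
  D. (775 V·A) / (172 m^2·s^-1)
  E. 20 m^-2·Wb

Reference: [m·s⁻¹] · [kg·m⁻¹·s⁻¹] = kg·s⁻².
Each option:
  A. kg·s⁻¹
  B. [kg·s⁻³] / [kg·s⁻¹] = s⁻²
  C. [kg·m⁻³] · [m²·s⁻²] = kg·m⁻¹·s⁻²
  D. [kg·m²·s⁻³] / [m²·s⁻¹] = kg·s⁻²  ← same
  E. Wb·m⁻² = V·s·m⁻² = kg·s⁻²·A⁻¹
Only D. matches kg·s⁻².

D.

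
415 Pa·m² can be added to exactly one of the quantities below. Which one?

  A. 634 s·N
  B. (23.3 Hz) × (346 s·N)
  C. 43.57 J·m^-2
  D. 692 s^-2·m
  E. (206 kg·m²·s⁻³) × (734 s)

Reference: Pa·m² = N·m⁻²·m² = kg·m·s⁻².
Each option:
  A. N·s = kg·m·s⁻²·s = kg·m·s⁻¹
  B. [s⁻¹] · [kg·m·s⁻¹] = kg·m·s⁻²  ← same
  C. J·m⁻² = N·m·m⁻² = kg·s⁻²
  D. m·s⁻²
  E. [kg·m²·s⁻³] · [s] = kg·m²·s⁻²
Only B. matches kg·m·s⁻².

B.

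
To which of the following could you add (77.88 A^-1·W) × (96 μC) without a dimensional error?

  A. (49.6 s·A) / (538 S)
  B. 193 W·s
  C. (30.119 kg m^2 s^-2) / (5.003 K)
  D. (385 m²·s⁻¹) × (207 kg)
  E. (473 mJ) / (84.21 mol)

B.

Reference: [kg·m²·s⁻³·A⁻¹] · [s·A] = kg·m²·s⁻².
Each option:
  A. [s·A] / [kg⁻¹·m⁻²·s³·A²] = kg·m²·s⁻²·A⁻¹
  B. W·s = J·s⁻¹·s = kg·m²·s⁻²  ← same
  C. [kg·m²·s⁻²] / [K] = kg·m²·s⁻²·K⁻¹
  D. [m²·s⁻¹] · [kg] = kg·m²·s⁻¹
  E. [kg·m²·s⁻²] / [mol] = kg·m²·s⁻²·mol⁻¹
Only B. matches kg·m²·s⁻².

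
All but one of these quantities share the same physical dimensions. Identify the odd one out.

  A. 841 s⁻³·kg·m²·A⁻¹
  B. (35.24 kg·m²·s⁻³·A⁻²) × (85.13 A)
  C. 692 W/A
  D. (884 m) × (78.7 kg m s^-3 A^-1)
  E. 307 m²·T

In SI base units:
  A. kg·m²·s⁻³·A⁻¹
  B. [kg·m²·s⁻³·A⁻²] · [A] = kg·m²·s⁻³·A⁻¹
  C. W·A⁻¹ = J·s⁻¹·A⁻¹ = kg·m²·s⁻³·A⁻¹
  D. [m] · [kg·m·s⁻³·A⁻¹] = kg·m²·s⁻³·A⁻¹
  E. T·m² = Wb·m⁻²·m² = kg·m²·s⁻²·A⁻¹
All reduce to kg·m²·s⁻³·A⁻¹ except E., which is kg·m²·s⁻²·A⁻¹.

E.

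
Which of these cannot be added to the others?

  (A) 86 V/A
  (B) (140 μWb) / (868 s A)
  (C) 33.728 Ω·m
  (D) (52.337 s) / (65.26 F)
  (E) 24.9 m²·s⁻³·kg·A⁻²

Expand each in SI base units:
  (A) V·A⁻¹ = J·C⁻¹·A⁻¹ = kg·m²·s⁻³·A⁻²
  (B) [kg·m²·s⁻²·A⁻¹] / [s·A] = kg·m²·s⁻³·A⁻²
  (C) Ω·m = V·A⁻¹·m = kg·m³·s⁻³·A⁻²
  (D) [s] / [kg⁻¹·m⁻²·s⁴·A²] = kg·m²·s⁻³·A⁻²
  (E) kg·m²·s⁻³·A⁻²
All reduce to kg·m²·s⁻³·A⁻² except (C), which is kg·m³·s⁻³·A⁻².

(C)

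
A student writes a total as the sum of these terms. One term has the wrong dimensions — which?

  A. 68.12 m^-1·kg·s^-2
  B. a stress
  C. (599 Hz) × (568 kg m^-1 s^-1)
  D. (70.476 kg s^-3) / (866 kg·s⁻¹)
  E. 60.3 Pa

D.

Work out the base dimensions of each:
  A. kg·m⁻¹·s⁻²
  B. [stress] = kg·m⁻¹·s⁻²
  C. [s⁻¹] · [kg·m⁻¹·s⁻¹] = kg·m⁻¹·s⁻²
  D. [kg·s⁻³] / [kg·s⁻¹] = s⁻²
  E. Pa = N·m⁻² = kg·m⁻¹·s⁻²
All reduce to kg·m⁻¹·s⁻² except D., which is s⁻².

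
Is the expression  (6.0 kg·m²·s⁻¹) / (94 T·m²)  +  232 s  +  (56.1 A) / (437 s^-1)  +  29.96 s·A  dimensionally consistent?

No

Reduce each to base SI dimensions:
  (6.0 kg·m²·s⁻¹) / (94 T·m²):  [kg·m²·s⁻¹] / [kg·m²·s⁻²·A⁻¹] = s·A
  232 s:  s
  (56.1 A) / (437 s^-1):  [A] / [s⁻¹] = s·A
  29.96 s·A:  A·s = s·A
The terms do not share a single dimension (s vs s·A).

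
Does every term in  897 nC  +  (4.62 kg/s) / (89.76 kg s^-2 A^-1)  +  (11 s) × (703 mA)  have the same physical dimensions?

Yes

Dimensions:
  897 nC:  C = s·A
  (4.62 kg/s) / (89.76 kg s^-2 A^-1):  [kg·s⁻¹] / [kg·s⁻²·A⁻¹] = s·A
  (11 s) × (703 mA):  [s] · [A] = s·A
Every term reduces to s·A.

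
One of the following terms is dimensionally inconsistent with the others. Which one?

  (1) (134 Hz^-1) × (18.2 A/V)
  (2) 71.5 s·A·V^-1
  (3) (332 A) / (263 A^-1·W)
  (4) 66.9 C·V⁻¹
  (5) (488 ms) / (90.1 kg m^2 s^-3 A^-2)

(3)

Reduce each to base SI dimensions:
  (1) [s] · [kg⁻¹·m⁻²·s³·A²] = kg⁻¹·m⁻²·s⁴·A²
  (2) A·s·V⁻¹ = A·s·(J·C⁻¹)⁻¹ = kg⁻¹·m⁻²·s⁴·A²
  (3) [A] / [kg·m²·s⁻³·A⁻¹] = kg⁻¹·m⁻²·s³·A²
  (4) C·V⁻¹ = s·A·(J·C⁻¹)⁻¹ = kg⁻¹·m⁻²·s⁴·A²
  (5) [s] / [kg·m²·s⁻³·A⁻²] = kg⁻¹·m⁻²·s⁴·A²
All reduce to kg⁻¹·m⁻²·s⁴·A² except (3), which is kg⁻¹·m⁻²·s³·A².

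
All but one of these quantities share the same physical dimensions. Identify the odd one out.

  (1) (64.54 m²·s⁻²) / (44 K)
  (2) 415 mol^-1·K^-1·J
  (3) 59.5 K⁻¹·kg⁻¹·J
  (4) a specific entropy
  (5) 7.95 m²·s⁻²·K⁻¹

Work out the base dimensions of each:
  (1) [m²·s⁻²] / [K] = m²·s⁻²·K⁻¹
  (2) J·mol⁻¹·K⁻¹ = N·m·mol⁻¹·K⁻¹ = kg·m²·s⁻²·K⁻¹·mol⁻¹
  (3) J·kg⁻¹·K⁻¹ = N·m·kg⁻¹·K⁻¹ = m²·s⁻²·K⁻¹
  (4) [specific entropy] = m²·s⁻²·K⁻¹
  (5) m²·s⁻²·K⁻¹
All reduce to m²·s⁻²·K⁻¹ except (2), which is kg·m²·s⁻²·K⁻¹·mol⁻¹.

(2)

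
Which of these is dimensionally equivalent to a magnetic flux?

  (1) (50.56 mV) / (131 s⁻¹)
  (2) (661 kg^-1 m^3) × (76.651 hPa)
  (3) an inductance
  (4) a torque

Reference: [magnetic flux] = kg·m²·s⁻²·A⁻¹.
Each option:
  (1) [kg·m²·s⁻³·A⁻¹] / [s⁻¹] = kg·m²·s⁻²·A⁻¹  ← same
  (2) [kg⁻¹·m³] · [kg·m⁻¹·s⁻²] = m²·s⁻²
  (3) [inductance] = kg·m²·s⁻²·A⁻²
  (4) [torque] = kg·m²·s⁻²
Only (1) matches kg·m²·s⁻²·A⁻¹.

(1)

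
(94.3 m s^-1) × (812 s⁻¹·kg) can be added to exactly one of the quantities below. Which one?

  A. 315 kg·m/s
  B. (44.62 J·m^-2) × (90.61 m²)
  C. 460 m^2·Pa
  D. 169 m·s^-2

C.

Reference: [m·s⁻¹] · [kg·s⁻¹] = kg·m·s⁻².
Each option:
  A. kg·m·s⁻¹
  B. [kg·s⁻²] · [m²] = kg·m²·s⁻²
  C. Pa·m² = N·m⁻²·m² = kg·m·s⁻²  ← same
  D. m·s⁻²
Only C. matches kg·m·s⁻².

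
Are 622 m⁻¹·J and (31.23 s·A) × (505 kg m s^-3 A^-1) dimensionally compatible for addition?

In SI base units:
  622 m⁻¹·J:  J·m⁻¹ = N·m·m⁻¹ = kg·m·s⁻²
  (31.23 s·A) × (505 kg m s^-3 A^-1):  [s·A] · [kg·m·s⁻³·A⁻¹] = kg·m·s⁻²
Both are kg·m·s⁻², so they have the same dimensions and can be added.

Yes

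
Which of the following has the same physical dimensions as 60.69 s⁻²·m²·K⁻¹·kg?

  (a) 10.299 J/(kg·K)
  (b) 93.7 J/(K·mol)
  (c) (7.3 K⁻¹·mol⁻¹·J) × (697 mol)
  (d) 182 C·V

Reference: kg·m²·s⁻²·K⁻¹.
Each option:
  (a) J·kg⁻¹·K⁻¹ = N·m·kg⁻¹·K⁻¹ = m²·s⁻²·K⁻¹
  (b) J·mol⁻¹·K⁻¹ = N·m·mol⁻¹·K⁻¹ = kg·m²·s⁻²·K⁻¹·mol⁻¹
  (c) [kg·m²·s⁻²·K⁻¹·mol⁻¹] · [mol] = kg·m²·s⁻²·K⁻¹  ← same
  (d) C·V = s·A·J·C⁻¹ = kg·m²·s⁻²
Only (c) matches kg·m²·s⁻²·K⁻¹.

(c)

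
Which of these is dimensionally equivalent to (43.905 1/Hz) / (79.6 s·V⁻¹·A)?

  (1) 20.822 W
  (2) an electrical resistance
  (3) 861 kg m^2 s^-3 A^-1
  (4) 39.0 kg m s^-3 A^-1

Reference: [s] / [kg⁻¹·m⁻²·s⁴·A²] = kg·m²·s⁻³·A⁻².
Each option:
  (1) W = J·s⁻¹ = kg·m²·s⁻³
  (2) [electrical resistance] = kg·m²·s⁻³·A⁻²  ← same
  (3) kg·m²·s⁻³·A⁻¹
  (4) kg·m·s⁻³·A⁻¹
Only (2) matches kg·m²·s⁻³·A⁻².

(2)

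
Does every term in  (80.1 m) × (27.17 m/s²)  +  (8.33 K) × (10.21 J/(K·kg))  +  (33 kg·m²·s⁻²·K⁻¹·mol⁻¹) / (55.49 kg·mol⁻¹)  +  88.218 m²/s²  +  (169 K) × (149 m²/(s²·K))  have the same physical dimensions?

Work out the base dimensions of each:
  (80.1 m) × (27.17 m/s²):  [m] · [m·s⁻²] = m²·s⁻²
  (8.33 K) × (10.21 J/(K·kg)):  [K] · [m²·s⁻²·K⁻¹] = m²·s⁻²
  (33 kg·m²·s⁻²·K⁻¹·mol⁻¹) / (55.49 kg·mol⁻¹):  [kg·m²·s⁻²·K⁻¹·mol⁻¹] / [kg·mol⁻¹] = m²·s⁻²·K⁻¹
  88.218 m²/s²:  m²·s⁻²
  (169 K) × (149 m²/(s²·K)):  [K] · [m²·s⁻²·K⁻¹] = m²·s⁻²
The terms do not share a single dimension (m²·s⁻² vs m²·s⁻²·K⁻¹).

No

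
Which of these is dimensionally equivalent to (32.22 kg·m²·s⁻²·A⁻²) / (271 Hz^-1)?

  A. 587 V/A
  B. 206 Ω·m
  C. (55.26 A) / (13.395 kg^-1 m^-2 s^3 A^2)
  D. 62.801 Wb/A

A.

Reference: [kg·m²·s⁻²·A⁻²] / [s] = kg·m²·s⁻³·A⁻².
Each option:
  A. V·A⁻¹ = J·C⁻¹·A⁻¹ = kg·m²·s⁻³·A⁻²  ← same
  B. Ω·m = V·A⁻¹·m = kg·m³·s⁻³·A⁻²
  C. [A] / [kg⁻¹·m⁻²·s³·A²] = kg·m²·s⁻³·A⁻¹
  D. Wb·A⁻¹ = V·s·A⁻¹ = kg·m²·s⁻²·A⁻²
Only A. matches kg·m²·s⁻³·A⁻².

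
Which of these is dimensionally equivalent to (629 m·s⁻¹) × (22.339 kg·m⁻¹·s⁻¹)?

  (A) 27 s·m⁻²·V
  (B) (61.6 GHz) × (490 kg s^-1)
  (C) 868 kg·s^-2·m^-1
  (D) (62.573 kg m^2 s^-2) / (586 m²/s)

Reference: [m·s⁻¹] · [kg·m⁻¹·s⁻¹] = kg·s⁻².
Each option:
  (A) V·s·m⁻² = J·C⁻¹·s·m⁻² = kg·s⁻²·A⁻¹
  (B) [s⁻¹] · [kg·s⁻¹] = kg·s⁻²  ← same
  (C) kg·m⁻¹·s⁻²
  (D) [kg·m²·s⁻²] / [m²·s⁻¹] = kg·s⁻¹
Only (B) matches kg·s⁻².

(B)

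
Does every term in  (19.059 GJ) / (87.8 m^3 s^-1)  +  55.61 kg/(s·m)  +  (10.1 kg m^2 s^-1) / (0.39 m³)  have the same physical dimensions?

Work out the base dimensions of each:
  (19.059 GJ) / (87.8 m^3 s^-1):  [kg·m²·s⁻²] / [m³·s⁻¹] = kg·m⁻¹·s⁻¹
  55.61 kg/(s·m):  kg·m⁻¹·s⁻¹
  (10.1 kg m^2 s^-1) / (0.39 m³):  [kg·m²·s⁻¹] / [m³] = kg·m⁻¹·s⁻¹
Every term reduces to kg·m⁻¹·s⁻¹.

Yes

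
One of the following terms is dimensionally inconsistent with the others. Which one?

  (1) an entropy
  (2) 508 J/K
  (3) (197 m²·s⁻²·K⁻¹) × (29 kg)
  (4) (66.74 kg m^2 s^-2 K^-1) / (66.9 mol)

In SI base units:
  (1) [entropy] = kg·m²·s⁻²·K⁻¹
  (2) J·K⁻¹ = N·m·K⁻¹ = kg·m²·s⁻²·K⁻¹
  (3) [m²·s⁻²·K⁻¹] · [kg] = kg·m²·s⁻²·K⁻¹
  (4) [kg·m²·s⁻²·K⁻¹] / [mol] = kg·m²·s⁻²·K⁻¹·mol⁻¹
All reduce to kg·m²·s⁻²·K⁻¹ except (4), which is kg·m²·s⁻²·K⁻¹·mol⁻¹.

(4)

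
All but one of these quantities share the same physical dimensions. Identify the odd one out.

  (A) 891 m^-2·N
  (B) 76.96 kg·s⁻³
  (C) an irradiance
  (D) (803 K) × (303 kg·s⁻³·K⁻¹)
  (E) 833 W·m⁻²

Work out the base dimensions of each:
  (A) N·m⁻² = kg·m·s⁻²·m⁻² = kg·m⁻¹·s⁻²
  (B) kg·s⁻³
  (C) [irradiance] = kg·s⁻³
  (D) [K] · [kg·s⁻³·K⁻¹] = kg·s⁻³
  (E) W·m⁻² = J·s⁻¹·m⁻² = kg·s⁻³
All reduce to kg·s⁻³ except (A), which is kg·m⁻¹·s⁻².

(A)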